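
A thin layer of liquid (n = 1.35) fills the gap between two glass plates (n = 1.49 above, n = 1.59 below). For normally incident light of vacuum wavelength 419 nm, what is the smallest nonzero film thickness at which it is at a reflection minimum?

155 nm

At the upper boundary (n = 1.49 to n = 1.35) the reflected ray undergoes no phase shift.
Ray reflecting at the bottom interface goes from n = 1.35 toward n = 1.59: a half-wave phase shift.
Exactly one π shift → a net half-wave offset.
For minimum reflection here: 2 n t = m λ.
The smallest nonzero thickness corresponds to m = 1: t = m λ / (2 n) = 1.00 × 419 / (2 × 1.35) = 155 nm.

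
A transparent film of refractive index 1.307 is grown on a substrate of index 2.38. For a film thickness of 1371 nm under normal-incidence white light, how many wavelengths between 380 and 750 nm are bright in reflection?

5

At the upper boundary (n = 1.0 to n = 1.307) the reflected ray undergoes a half-wave phase shift.
Ray reflecting at the bottom interface goes from n = 1.307 toward n = 2.38: a half-wave phase shift.
Zero or two π shifts → no net half-wave offset.
So the condition for constructive reflection is 2 n t = m λ.
λ = 2 n t / m = 3584 / m nm.
m=4: 896 nm (IR); m=5: 717 nm (visible); m=6: 597 nm (visible); m=7: 512 nm (visible); m=8: 448 nm (visible); m=9: 398 nm (visible); m=10: 358 nm (UV).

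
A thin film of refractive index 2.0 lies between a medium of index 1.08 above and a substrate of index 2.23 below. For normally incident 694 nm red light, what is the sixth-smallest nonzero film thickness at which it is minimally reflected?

Top surface (1.08 → 2.0): reflection off a higher-index medium gives a half-wave phase shift.
Ray reflecting at the bottom interface goes from n = 2.0 toward n = 2.23: a half-wave phase shift.
The two reflections carry the same phase change, so no net offset.
So the condition for destructive reflection is 2 n t = (m + ½) λ.
The sixth-smallest nonzero thickness corresponds to m = 5: t = (m + ½) λ / (2 n) = 5.50 × 694 / (2 × 2.0) = 954 nm.

954 nm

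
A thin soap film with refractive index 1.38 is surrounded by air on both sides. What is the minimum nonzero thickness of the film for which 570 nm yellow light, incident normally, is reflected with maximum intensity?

103 nm

Top surface (1.0 → 1.38): reflection off a higher-index medium gives a half-wave phase shift.
At the lower boundary (n = 1.38 to n = 1.0) the reflected ray undergoes no phase shift.
The two reflections differ by half a wavelength.
For bright reflection here: 2 n t = (m + ½) λ.
Minimum at m = 0: t = λ / (4 n) = 570 / (4 × 1.38) = 103 nm.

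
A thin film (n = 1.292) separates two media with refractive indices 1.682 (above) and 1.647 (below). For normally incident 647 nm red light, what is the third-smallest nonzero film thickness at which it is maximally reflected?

626 nm

At the upper boundary (n = 1.682 to n = 1.292) the reflected ray undergoes no phase shift.
Ray reflecting at the bottom interface goes from n = 1.292 toward n = 1.647: a half-wave phase shift.
Net: one phase inversion between the two reflected rays.
For bright reflection here: 2 n t = (m + ½) λ.
The third-smallest nonzero thickness corresponds to m = 2: t = (m + ½) λ / (2 n) = 2.50 × 647 / (2 × 1.292) = 626 nm.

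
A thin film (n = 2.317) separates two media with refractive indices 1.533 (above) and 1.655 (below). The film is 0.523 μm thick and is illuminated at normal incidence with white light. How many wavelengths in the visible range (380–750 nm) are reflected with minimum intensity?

3

At the upper boundary (n = 1.533 to n = 2.317) the reflected ray undergoes a half-wave phase shift.
At the lower boundary (n = 2.317 to n = 1.655) the reflected ray undergoes no phase shift.
Exactly one π shift → a net half-wave offset.
So the condition for destructive reflection is 2 n t = m λ.
λ = 2 n t / m = 2424 / m nm.
m=3: 808 nm (IR); m=4: 606 nm (visible); m=5: 485 nm (visible); m=6: 404 nm (visible); m=7: 346 nm (UV).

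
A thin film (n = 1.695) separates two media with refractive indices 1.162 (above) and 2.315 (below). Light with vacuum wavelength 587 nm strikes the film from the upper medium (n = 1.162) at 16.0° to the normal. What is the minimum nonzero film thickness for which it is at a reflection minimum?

Top surface (1.162 → 1.695): reflection off a higher-index medium gives a half-wave phase shift.
At the lower boundary (n = 1.695 to n = 2.315) the reflected ray undergoes a half-wave phase shift.
Net: no relative phase inversion (both shifts match).
For minimum reflection here: 2 n t cos θ_r = (m + ½) λ.
Snell's law: 1.162 sin 16.0° = 1.695 sin θ_r → sin θ_r = 0.189, cos θ_r = 0.982.
Minimum at m = 0: t = λ / (4 n cos θ_r) = 587 / (4 × 1.695 × 0.982) = 88.2 nm.

88.2 nm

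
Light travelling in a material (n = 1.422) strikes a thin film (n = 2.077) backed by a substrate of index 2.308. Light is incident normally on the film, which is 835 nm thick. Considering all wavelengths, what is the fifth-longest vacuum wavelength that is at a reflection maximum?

694 nm

At the upper boundary (n = 1.422 to n = 2.077) the reflected ray undergoes a half-wave phase shift.
At the lower boundary (n = 2.077 to n = 2.308) the reflected ray undergoes a half-wave phase shift.
Net: no relative phase inversion (both shifts match).
With no net inversion, constructive interference in reflection requires 2 n t = m λ.
λ = 2 n t / m. The fifth-longest wavelength is m = 5: λ = 2 × 2.077 × 835 / 5.00 = 694 nm.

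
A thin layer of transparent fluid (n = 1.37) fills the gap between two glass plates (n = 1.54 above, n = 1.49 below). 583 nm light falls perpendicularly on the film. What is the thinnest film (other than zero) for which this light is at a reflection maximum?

Ray reflecting at the top interface goes from n = 1.54 toward n = 1.37: no phase shift.
Ray reflecting at the bottom interface goes from n = 1.37 toward n = 1.49: a half-wave phase shift.
Exactly one π shift → a net half-wave offset.
So the condition for constructive reflection is 2 n t = (m + ½) λ.
Minimum at m = 0: t = λ / (4 n) = 583 / (4 × 1.37) = 106 nm.

106 nm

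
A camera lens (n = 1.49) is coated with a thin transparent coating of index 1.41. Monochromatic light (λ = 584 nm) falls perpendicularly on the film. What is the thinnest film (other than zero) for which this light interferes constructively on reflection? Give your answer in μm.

Ray reflecting at the top interface goes from n = 1.0 toward n = 1.41: a half-wave phase shift.
Ray reflecting at the bottom interface goes from n = 1.41 toward n = 1.49: a half-wave phase shift.
The two reflections carry the same phase change, so no net offset.
So the condition for constructive reflection is 2 n t = m λ.
Minimum nonzero at m = 1: t = λ / (2 n) = 584 / (2 × 1.41) = 207 nm.

0.207 μm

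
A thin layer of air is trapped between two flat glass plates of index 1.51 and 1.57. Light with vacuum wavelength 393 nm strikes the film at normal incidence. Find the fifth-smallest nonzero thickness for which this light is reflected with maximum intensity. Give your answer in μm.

0.884 μm

Ray reflecting at the top interface goes from n = 1.51 toward n = 1.0: no phase shift.
Ray reflecting at the bottom interface goes from n = 1.0 toward n = 1.57: a half-wave phase shift.
The two reflections differ by half a wavelength.
So the condition for constructive reflection is 2 n t = (m + ½) λ.
The fifth-smallest nonzero thickness corresponds to m = 4: t = (m + ½) λ / (2 n) = 4.50 × 393 / (2 × 1.0) = 884 nm.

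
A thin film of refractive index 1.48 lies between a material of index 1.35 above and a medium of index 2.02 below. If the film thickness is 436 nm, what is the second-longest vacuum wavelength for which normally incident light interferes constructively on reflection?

Ray reflecting at the top interface goes from n = 1.35 toward n = 1.48: a half-wave phase shift.
Bottom surface (1.48 → 2.02): reflection off a higher-index medium gives a half-wave phase shift.
Net: no relative phase inversion (both shifts match).
With no net inversion, constructive interference in reflection requires 2 n t = m λ.
λ = 2 n t / m. The second-longest wavelength is m = 2: λ = 2 × 1.48 × 436 / 2.00 = 645 nm.

645 nm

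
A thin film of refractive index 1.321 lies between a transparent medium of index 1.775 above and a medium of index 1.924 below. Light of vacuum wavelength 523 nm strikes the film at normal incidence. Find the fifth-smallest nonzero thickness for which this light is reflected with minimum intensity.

990 nm

Top surface (1.775 → 1.321): reflection off a lower-index medium gives no phase shift.
Ray reflecting at the bottom interface goes from n = 1.321 toward n = 1.924: a half-wave phase shift.
Net: one phase inversion between the two reflected rays.
For dark reflection here: 2 n t = m λ.
The fifth-smallest nonzero thickness corresponds to m = 5: t = m λ / (2 n) = 5.00 × 523 / (2 × 1.321) = 990 nm.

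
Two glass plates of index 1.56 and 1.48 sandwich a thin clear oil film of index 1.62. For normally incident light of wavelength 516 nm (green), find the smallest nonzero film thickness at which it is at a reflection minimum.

159 nm

Ray reflecting at the top interface goes from n = 1.56 toward n = 1.62: a half-wave phase shift.
Bottom surface (1.62 → 1.48): reflection off a lower-index medium gives no phase shift.
Exactly one π shift → a net half-wave offset.
For dark reflection here: 2 n t = m λ.
Minimum nonzero at m = 1: t = λ / (2 n) = 516 / (2 × 1.62) = 159 nm.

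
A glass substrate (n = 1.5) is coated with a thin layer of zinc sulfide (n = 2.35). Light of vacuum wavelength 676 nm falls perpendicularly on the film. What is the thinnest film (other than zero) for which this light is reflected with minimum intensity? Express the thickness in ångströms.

At the upper boundary (n = 1.0 to n = 2.35) the reflected ray undergoes a half-wave phase shift.
Ray reflecting at the bottom interface goes from n = 2.35 toward n = 1.5: no phase shift.
Exactly one π shift → a net half-wave offset.
For minimum reflection here: 2 n t = m λ.
Minimum nonzero at m = 1: t = λ / (2 n) = 676 / (2 × 2.35) = 144 nm.

1438 Å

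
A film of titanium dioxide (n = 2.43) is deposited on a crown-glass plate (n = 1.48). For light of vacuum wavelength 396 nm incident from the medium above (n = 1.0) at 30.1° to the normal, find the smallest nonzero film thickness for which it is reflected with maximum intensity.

41.6 nm

Ray reflecting at the top interface goes from n = 1.0 toward n = 2.43: a half-wave phase shift.
Ray reflecting at the bottom interface goes from n = 2.43 toward n = 1.48: no phase shift.
The two reflections differ by half a wavelength.
With one net inversion, constructive interference in reflection requires 2 n t cos θ_r = (m + ½) λ.
Snell's law: 1.0 sin 30.1° = 2.43 sin θ_r → sin θ_r = 0.206, cos θ_r = 0.978.
Minimum at m = 0: t = λ / (4 n cos θ_r) = 396 / (4 × 2.43 × 0.978) = 41.6 nm.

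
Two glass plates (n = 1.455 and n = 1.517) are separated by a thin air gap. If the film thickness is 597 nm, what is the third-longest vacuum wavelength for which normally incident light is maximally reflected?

Ray reflecting at the top interface goes from n = 1.455 toward n = 1.0: no phase shift.
Bottom surface (1.0 → 1.517): reflection off a higher-index medium gives a half-wave phase shift.
Net: one phase inversion between the two reflected rays.
For strong reflection here: 2 n t = (m + ½) λ.
λ = 2 n t / (m + ½). The third-longest wavelength is m = 2: λ = 2 × 1.0 × 597 / 2.50 = 478 nm.

478 nm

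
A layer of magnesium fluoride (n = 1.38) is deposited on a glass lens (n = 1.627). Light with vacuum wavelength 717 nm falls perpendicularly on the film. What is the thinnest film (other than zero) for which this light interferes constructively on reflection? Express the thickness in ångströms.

2598 Å

Ray reflecting at the top interface goes from n = 1.0 toward n = 1.38: a half-wave phase shift.
Ray reflecting at the bottom interface goes from n = 1.38 toward n = 1.627: a half-wave phase shift.
The two reflections carry the same phase change, so no net offset.
For bright reflection here: 2 n t = m λ.
Minimum nonzero at m = 1: t = λ / (2 n) = 717 / (2 × 1.38) = 260 nm.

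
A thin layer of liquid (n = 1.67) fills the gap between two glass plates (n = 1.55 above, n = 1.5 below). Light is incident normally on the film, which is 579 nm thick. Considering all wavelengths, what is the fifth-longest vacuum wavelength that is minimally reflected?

At the upper boundary (n = 1.55 to n = 1.67) the reflected ray undergoes a half-wave phase shift.
At the lower boundary (n = 1.67 to n = 1.5) the reflected ray undergoes no phase shift.
The two reflections differ by half a wavelength.
With one net inversion, destructive interference in reflection requires 2 n t = m λ.
λ = 2 n t / m. The fifth-longest wavelength is m = 5: λ = 2 × 1.67 × 579 / 5.00 = 387 nm.

387 nm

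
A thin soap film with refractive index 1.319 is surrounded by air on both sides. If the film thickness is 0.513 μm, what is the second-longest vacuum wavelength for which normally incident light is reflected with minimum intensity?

677 nm

At the upper boundary (n = 1.0 to n = 1.319) the reflected ray undergoes a half-wave phase shift.
Bottom surface (1.319 → 1.0): reflection off a lower-index medium gives no phase shift.
Exactly one π shift → a net half-wave offset.
For weak reflection here: 2 n t = m λ.
λ = 2 n t / m. The second-longest wavelength is m = 2: λ = 2 × 1.319 × 513 / 2.00 = 677 nm.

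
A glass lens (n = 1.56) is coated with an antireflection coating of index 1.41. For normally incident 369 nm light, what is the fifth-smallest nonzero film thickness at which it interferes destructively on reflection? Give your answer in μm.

At the upper boundary (n = 1.0 to n = 1.41) the reflected ray undergoes a half-wave phase shift.
At the lower boundary (n = 1.41 to n = 1.56) the reflected ray undergoes a half-wave phase shift.
Net: no relative phase inversion (both shifts match).
For dark reflection here: 2 n t = (m + ½) λ.
The fifth-smallest nonzero thickness corresponds to m = 4: t = (m + ½) λ / (2 n) = 4.50 × 369 / (2 × 1.41) = 589 nm.

0.589 μm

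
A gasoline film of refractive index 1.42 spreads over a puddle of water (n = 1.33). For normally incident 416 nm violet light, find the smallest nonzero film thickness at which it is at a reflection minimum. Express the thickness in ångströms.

1465 Å

Ray reflecting at the top interface goes from n = 1.0 toward n = 1.42: a half-wave phase shift.
At the lower boundary (n = 1.42 to n = 1.33) the reflected ray undergoes no phase shift.
The two reflections differ by half a wavelength.
So the condition for destructive reflection is 2 n t = m λ.
Minimum nonzero at m = 1: t = λ / (2 n) = 416 / (2 × 1.42) = 146 nm.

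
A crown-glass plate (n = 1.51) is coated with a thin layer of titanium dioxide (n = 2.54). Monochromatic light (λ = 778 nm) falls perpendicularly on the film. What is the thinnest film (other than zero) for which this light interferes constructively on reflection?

76.6 nm

At the upper boundary (n = 1.0 to n = 2.54) the reflected ray undergoes a half-wave phase shift.
At the lower boundary (n = 2.54 to n = 1.51) the reflected ray undergoes no phase shift.
Net: one phase inversion between the two reflected rays.
With one net inversion, constructive interference in reflection requires 2 n t = (m + ½) λ.
Minimum at m = 0: t = λ / (4 n) = 778 / (4 × 2.54) = 76.6 nm.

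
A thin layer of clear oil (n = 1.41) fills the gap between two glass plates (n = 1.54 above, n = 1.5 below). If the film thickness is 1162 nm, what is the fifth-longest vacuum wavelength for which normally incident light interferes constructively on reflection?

Top surface (1.54 → 1.41): reflection off a lower-index medium gives no phase shift.
Ray reflecting at the bottom interface goes from n = 1.41 toward n = 1.5: a half-wave phase shift.
Exactly one π shift → a net half-wave offset.
So the condition for constructive reflection is 2 n t = (m + ½) λ.
λ = 2 n t / (m + ½). The fifth-longest wavelength is m = 4: λ = 2 × 1.41 × 1162 / 4.50 = 728 nm.

728 nm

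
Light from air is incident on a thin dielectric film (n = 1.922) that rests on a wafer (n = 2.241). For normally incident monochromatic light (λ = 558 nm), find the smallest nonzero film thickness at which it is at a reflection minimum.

Top surface (1.0 → 1.922): reflection off a higher-index medium gives a half-wave phase shift.
At the lower boundary (n = 1.922 to n = 2.241) the reflected ray undergoes a half-wave phase shift.
Net: no relative phase inversion (both shifts match).
For dark reflection here: 2 n t = (m + ½) λ.
Minimum at m = 0: t = λ / (4 n) = 558 / (4 × 1.922) = 72.6 nm.

72.6 nm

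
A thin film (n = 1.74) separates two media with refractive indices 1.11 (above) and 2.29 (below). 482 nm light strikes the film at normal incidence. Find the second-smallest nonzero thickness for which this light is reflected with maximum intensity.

Ray reflecting at the top interface goes from n = 1.11 toward n = 1.74: a half-wave phase shift.
At the lower boundary (n = 1.74 to n = 2.29) the reflected ray undergoes a half-wave phase shift.
The two reflections carry the same phase change, so no net offset.
With no net inversion, constructive interference in reflection requires 2 n t = m λ.
The second-smallest nonzero thickness corresponds to m = 2: t = m λ / (2 n) = 2.00 × 482 / (2 × 1.74) = 277 nm.

277 nm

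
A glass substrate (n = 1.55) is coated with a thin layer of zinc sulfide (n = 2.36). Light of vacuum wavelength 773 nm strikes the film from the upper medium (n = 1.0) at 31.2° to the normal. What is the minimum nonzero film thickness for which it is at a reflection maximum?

At the upper boundary (n = 1.0 to n = 2.36) the reflected ray undergoes a half-wave phase shift.
Ray reflecting at the bottom interface goes from n = 2.36 toward n = 1.55: no phase shift.
Exactly one π shift → a net half-wave offset.
So the condition for constructive reflection is 2 n t cos θ_r = (m + ½) λ.
Snell's law: 1.0 sin 31.2° = 2.36 sin θ_r → sin θ_r = 0.220, cos θ_r = 0.976.
Minimum at m = 0: t = λ / (4 n cos θ_r) = 773 / (4 × 2.36 × 0.976) = 83.9 nm.

83.9 nm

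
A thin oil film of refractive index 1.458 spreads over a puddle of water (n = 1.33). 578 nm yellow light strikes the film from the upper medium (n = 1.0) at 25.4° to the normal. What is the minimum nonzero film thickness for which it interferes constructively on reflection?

Top surface (1.0 → 1.458): reflection off a higher-index medium gives a half-wave phase shift.
Bottom surface (1.458 → 1.33): reflection off a lower-index medium gives no phase shift.
Exactly one π shift → a net half-wave offset.
With one net inversion, constructive interference in reflection requires 2 n t cos θ_r = (m + ½) λ.
Snell's law: 1.0 sin 25.4° = 1.458 sin θ_r → sin θ_r = 0.294, cos θ_r = 0.956.
Minimum at m = 0: t = λ / (4 n cos θ_r) = 578 / (4 × 1.458 × 0.956) = 104 nm.

104 nm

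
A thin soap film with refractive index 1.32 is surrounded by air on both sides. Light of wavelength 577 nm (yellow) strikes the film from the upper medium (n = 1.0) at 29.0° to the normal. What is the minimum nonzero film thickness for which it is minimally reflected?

235 nm

Ray reflecting at the top interface goes from n = 1.0 toward n = 1.32: a half-wave phase shift.
Ray reflecting at the bottom interface goes from n = 1.32 toward n = 1.0: no phase shift.
The two reflections differ by half a wavelength.
For dark reflection here: 2 n t cos θ_r = m λ.
Snell's law: 1.0 sin 29.0° = 1.32 sin θ_r → sin θ_r = 0.367, cos θ_r = 0.930.
Minimum nonzero at m = 1: t = λ / (2 n cos θ_r) = 577 / (2 × 1.32 × 0.930) = 235 nm.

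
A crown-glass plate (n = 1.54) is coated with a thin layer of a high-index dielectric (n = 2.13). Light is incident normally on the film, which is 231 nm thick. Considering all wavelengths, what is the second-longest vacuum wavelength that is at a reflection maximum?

656 nm

Ray reflecting at the top interface goes from n = 1.0 toward n = 2.13: a half-wave phase shift.
Ray reflecting at the bottom interface goes from n = 2.13 toward n = 1.54: no phase shift.
Exactly one π shift → a net half-wave offset.
With one net inversion, constructive interference in reflection requires 2 n t = (m + ½) λ.
λ = 2 n t / (m + ½). The second-longest wavelength is m = 1: λ = 2 × 2.13 × 231 / 1.50 = 656 nm.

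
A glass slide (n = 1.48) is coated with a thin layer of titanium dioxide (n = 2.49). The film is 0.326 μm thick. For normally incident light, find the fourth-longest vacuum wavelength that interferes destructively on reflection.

Top surface (1.0 → 2.49): reflection off a higher-index medium gives a half-wave phase shift.
Bottom surface (2.49 → 1.48): reflection off a lower-index medium gives no phase shift.
Exactly one π shift → a net half-wave offset.
For minimum reflection here: 2 n t = m λ.
λ = 2 n t / m. The fourth-longest wavelength is m = 4: λ = 2 × 2.49 × 326 / 4.00 = 406 nm.

406 nm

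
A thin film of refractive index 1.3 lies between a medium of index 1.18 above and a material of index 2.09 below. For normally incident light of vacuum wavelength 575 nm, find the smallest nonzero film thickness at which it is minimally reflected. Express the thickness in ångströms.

Ray reflecting at the top interface goes from n = 1.18 toward n = 1.3: a half-wave phase shift.
Bottom surface (1.3 → 2.09): reflection off a higher-index medium gives a half-wave phase shift.
Zero or two π shifts → no net half-wave offset.
So the condition for destructive reflection is 2 n t = (m + ½) λ.
Minimum at m = 0: t = λ / (4 n) = 575 / (4 × 1.3) = 111 nm.

1106 Å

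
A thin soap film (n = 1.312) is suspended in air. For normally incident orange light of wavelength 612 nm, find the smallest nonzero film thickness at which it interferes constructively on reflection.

Top surface (1.0 → 1.312): reflection off a higher-index medium gives a half-wave phase shift.
At the lower boundary (n = 1.312 to n = 1.0) the reflected ray undergoes no phase shift.
Net: one phase inversion between the two reflected rays.
With one net inversion, constructive interference in reflection requires 2 n t = (m + ½) λ.
Minimum at m = 0: t = λ / (4 n) = 612 / (4 × 1.312) = 117 nm.

117 nm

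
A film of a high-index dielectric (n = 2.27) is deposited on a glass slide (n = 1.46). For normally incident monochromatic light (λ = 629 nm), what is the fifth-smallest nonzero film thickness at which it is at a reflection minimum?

Top surface (1.0 → 2.27): reflection off a higher-index medium gives a half-wave phase shift.
At the lower boundary (n = 2.27 to n = 1.46) the reflected ray undergoes no phase shift.
Exactly one π shift → a net half-wave offset.
With one net inversion, destructive interference in reflection requires 2 n t = m λ.
The fifth-smallest nonzero thickness corresponds to m = 5: t = m λ / (2 n) = 5.00 × 629 / (2 × 2.27) = 693 nm.

693 nm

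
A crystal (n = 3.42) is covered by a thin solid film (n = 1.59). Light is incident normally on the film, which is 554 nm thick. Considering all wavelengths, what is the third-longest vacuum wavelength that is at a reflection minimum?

705 nm

Top surface (1.0 → 1.59): reflection off a higher-index medium gives a half-wave phase shift.
Ray reflecting at the bottom interface goes from n = 1.59 toward n = 3.42: a half-wave phase shift.
Net: no relative phase inversion (both shifts match).
So the condition for destructive reflection is 2 n t = (m + ½) λ.
λ = 2 n t / (m + ½). The third-longest wavelength is m = 2: λ = 2 × 1.59 × 554 / 2.50 = 705 nm.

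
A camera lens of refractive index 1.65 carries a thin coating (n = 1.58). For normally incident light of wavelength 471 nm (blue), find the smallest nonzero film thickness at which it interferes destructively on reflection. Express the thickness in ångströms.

At the upper boundary (n = 1.0 to n = 1.58) the reflected ray undergoes a half-wave phase shift.
Bottom surface (1.58 → 1.65): reflection off a higher-index medium gives a half-wave phase shift.
Zero or two π shifts → no net half-wave offset.
With no net inversion, destructive interference in reflection requires 2 n t = (m + ½) λ.
Minimum at m = 0: t = λ / (4 n) = 471 / (4 × 1.58) = 74.5 nm.

745 Å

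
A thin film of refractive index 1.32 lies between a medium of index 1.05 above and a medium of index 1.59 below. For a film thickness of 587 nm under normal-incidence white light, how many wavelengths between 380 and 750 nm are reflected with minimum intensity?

Top surface (1.05 → 1.32): reflection off a higher-index medium gives a half-wave phase shift.
Bottom surface (1.32 → 1.59): reflection off a higher-index medium gives a half-wave phase shift.
The two reflections carry the same phase change, so no net offset.
For minimum reflection here: 2 n t = (m + ½) λ.
λ = 2 n t / (m + ½) = 1550 / (m + ½) nm.
m=1: 1033 nm (IR); m=2: 620 nm (visible); m=3: 443 nm (visible); m=4: 344 nm (UV).

2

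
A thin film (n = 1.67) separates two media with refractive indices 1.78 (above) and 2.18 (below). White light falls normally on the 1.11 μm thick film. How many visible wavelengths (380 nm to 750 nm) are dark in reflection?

5

Top surface (1.78 → 1.67): reflection off a lower-index medium gives no phase shift.
Bottom surface (1.67 → 2.18): reflection off a higher-index medium gives a half-wave phase shift.
Exactly one π shift → a net half-wave offset.
So the condition for destructive reflection is 2 n t = m λ.
λ = 2 n t / m = 3707 / m nm.
m=4: 927 nm (IR); m=5: 741 nm (visible); m=6: 618 nm (visible); m=7: 530 nm (visible); m=8: 463 nm (visible); m=9: 412 nm (visible); m=10: 371 nm (UV).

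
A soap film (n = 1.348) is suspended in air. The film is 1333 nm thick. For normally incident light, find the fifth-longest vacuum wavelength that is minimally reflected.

719 nm

At the upper boundary (n = 1.0 to n = 1.348) the reflected ray undergoes a half-wave phase shift.
At the lower boundary (n = 1.348 to n = 1.0) the reflected ray undergoes no phase shift.
The two reflections differ by half a wavelength.
For weak reflection here: 2 n t = m λ.
λ = 2 n t / m. The fifth-longest wavelength is m = 5: λ = 2 × 1.348 × 1333 / 5.00 = 719 nm.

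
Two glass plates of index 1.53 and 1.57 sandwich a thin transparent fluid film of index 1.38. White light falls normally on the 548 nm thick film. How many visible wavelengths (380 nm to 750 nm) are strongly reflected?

Top surface (1.53 → 1.38): reflection off a lower-index medium gives no phase shift.
Ray reflecting at the bottom interface goes from n = 1.38 toward n = 1.57: a half-wave phase shift.
Net: one phase inversion between the two reflected rays.
For strong reflection here: 2 n t = (m + ½) λ.
λ = 2 n t / (m + ½) = 1512 / (m + ½) nm.
m=1: 1008 nm (IR); m=2: 605 nm (visible); m=3: 432 nm (visible); m=4: 336 nm (UV).

2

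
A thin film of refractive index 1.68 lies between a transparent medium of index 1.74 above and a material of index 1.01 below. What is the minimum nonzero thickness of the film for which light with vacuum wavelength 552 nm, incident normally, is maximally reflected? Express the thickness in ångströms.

1643 Å

Top surface (1.74 → 1.68): reflection off a lower-index medium gives no phase shift.
Bottom surface (1.68 → 1.01): reflection off a lower-index medium gives no phase shift.
Zero or two π shifts → no net half-wave offset.
So the condition for constructive reflection is 2 n t = m λ.
Minimum nonzero at m = 1: t = λ / (2 n) = 552 / (2 × 1.68) = 164 nm.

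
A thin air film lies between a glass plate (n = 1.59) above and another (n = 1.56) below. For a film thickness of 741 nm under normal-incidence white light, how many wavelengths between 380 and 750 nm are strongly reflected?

Top surface (1.59 → 1.0): reflection off a lower-index medium gives no phase shift.
Ray reflecting at the bottom interface goes from n = 1.0 toward n = 1.56: a half-wave phase shift.
Net: one phase inversion between the two reflected rays.
So the condition for constructive reflection is 2 n t = (m + ½) λ.
λ = 2 n t / (m + ½) = 1482 / (m + ½) nm.
m=1: 988 nm (IR); m=2: 593 nm (visible); m=3: 423 nm (visible); m=4: 329 nm (UV).

2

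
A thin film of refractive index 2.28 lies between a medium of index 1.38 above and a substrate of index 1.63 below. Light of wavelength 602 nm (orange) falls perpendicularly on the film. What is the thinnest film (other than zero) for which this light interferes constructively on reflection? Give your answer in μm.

0.0660 μm

Ray reflecting at the top interface goes from n = 1.38 toward n = 2.28: a half-wave phase shift.
At the lower boundary (n = 2.28 to n = 1.63) the reflected ray undergoes no phase shift.
Net: one phase inversion between the two reflected rays.
So the condition for constructive reflection is 2 n t = (m + ½) λ.
Minimum at m = 0: t = λ / (4 n) = 602 / (4 × 2.28) = 66.0 nm.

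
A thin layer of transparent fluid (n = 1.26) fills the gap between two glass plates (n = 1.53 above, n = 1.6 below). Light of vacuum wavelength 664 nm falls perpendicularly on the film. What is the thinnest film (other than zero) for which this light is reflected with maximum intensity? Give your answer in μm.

At the upper boundary (n = 1.53 to n = 1.26) the reflected ray undergoes no phase shift.
Ray reflecting at the bottom interface goes from n = 1.26 toward n = 1.6: a half-wave phase shift.
The two reflections differ by half a wavelength.
With one net inversion, constructive interference in reflection requires 2 n t = (m + ½) λ.
Minimum at m = 0: t = λ / (4 n) = 664 / (4 × 1.26) = 132 nm.

0.132 μm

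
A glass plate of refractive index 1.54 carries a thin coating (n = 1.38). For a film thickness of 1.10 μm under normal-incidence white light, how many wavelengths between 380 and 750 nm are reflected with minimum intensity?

Ray reflecting at the top interface goes from n = 1.0 toward n = 1.38: a half-wave phase shift.
Bottom surface (1.38 → 1.54): reflection off a higher-index medium gives a half-wave phase shift.
The two reflections carry the same phase change, so no net offset.
So the condition for destructive reflection is 2 n t = (m + ½) λ.
λ = 2 n t / (m + ½) = 3036 / (m + ½) nm.
m=3: 867 nm (IR); m=4: 675 nm (visible); m=5: 552 nm (visible); m=6: 467 nm (visible); m=7: 405 nm (visible); m=8: 357 nm (UV).

4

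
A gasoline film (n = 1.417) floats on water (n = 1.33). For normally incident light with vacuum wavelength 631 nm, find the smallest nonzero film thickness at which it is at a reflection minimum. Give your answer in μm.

0.223 μm

At the upper boundary (n = 1.0 to n = 1.417) the reflected ray undergoes a half-wave phase shift.
Bottom surface (1.417 → 1.33): reflection off a lower-index medium gives no phase shift.
Exactly one π shift → a net half-wave offset.
So the condition for destructive reflection is 2 n t = m λ.
Minimum nonzero at m = 1: t = λ / (2 n) = 631 / (2 × 1.417) = 223 nm.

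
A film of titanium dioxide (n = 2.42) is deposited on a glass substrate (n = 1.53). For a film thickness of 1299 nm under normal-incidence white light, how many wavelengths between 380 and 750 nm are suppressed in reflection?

8

At the upper boundary (n = 1.0 to n = 2.42) the reflected ray undergoes a half-wave phase shift.
Ray reflecting at the bottom interface goes from n = 2.42 toward n = 1.53: no phase shift.
Net: one phase inversion between the two reflected rays.
So the condition for destructive reflection is 2 n t = m λ.
λ = 2 n t / m = 6287 / m nm.
m=8: 786 nm (IR); m=9: 699 nm (visible); m=10: 629 nm (visible); m=11: 572 nm (visible); m=12: 524 nm (visible); m=13: 484 nm (visible); m=14: 449 nm (visible); m=15: 419 nm (visible); m=16: 393 nm (visible); m=17: 370 nm (UV).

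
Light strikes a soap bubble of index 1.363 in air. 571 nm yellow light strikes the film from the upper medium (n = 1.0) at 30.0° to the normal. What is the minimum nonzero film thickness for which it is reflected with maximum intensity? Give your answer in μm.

0.113 μm

Ray reflecting at the top interface goes from n = 1.0 toward n = 1.363: a half-wave phase shift.
At the lower boundary (n = 1.363 to n = 1.0) the reflected ray undergoes no phase shift.
The two reflections differ by half a wavelength.
With one net inversion, constructive interference in reflection requires 2 n t cos θ_r = (m + ½) λ.
Snell's law: 1.0 sin 30.0° = 1.363 sin θ_r → sin θ_r = 0.367, cos θ_r = 0.930.
Minimum at m = 0: t = λ / (4 n cos θ_r) = 571 / (4 × 1.363 × 0.930) = 113 nm.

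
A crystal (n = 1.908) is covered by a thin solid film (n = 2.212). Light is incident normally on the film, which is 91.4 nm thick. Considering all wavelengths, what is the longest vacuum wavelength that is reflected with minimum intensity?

At the upper boundary (n = 1.0 to n = 2.212) the reflected ray undergoes a half-wave phase shift.
Bottom surface (2.212 → 1.908): reflection off a lower-index medium gives no phase shift.
Net: one phase inversion between the two reflected rays.
With one net inversion, destructive interference in reflection requires 2 n t = m λ.
λ = 2 n t / m. The longest wavelength is m = 1: λ = 2 × 2.212 × 91.4 / 1.00 = 404 nm.

404 nm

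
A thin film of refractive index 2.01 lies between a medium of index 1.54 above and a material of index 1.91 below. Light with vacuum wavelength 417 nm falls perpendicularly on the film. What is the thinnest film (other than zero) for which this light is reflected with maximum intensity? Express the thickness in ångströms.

519 Å

Ray reflecting at the top interface goes from n = 1.54 toward n = 2.01: a half-wave phase shift.
Ray reflecting at the bottom interface goes from n = 2.01 toward n = 1.91: no phase shift.
Net: one phase inversion between the two reflected rays.
With one net inversion, constructive interference in reflection requires 2 n t = (m + ½) λ.
Minimum at m = 0: t = λ / (4 n) = 417 / (4 × 2.01) = 51.9 nm.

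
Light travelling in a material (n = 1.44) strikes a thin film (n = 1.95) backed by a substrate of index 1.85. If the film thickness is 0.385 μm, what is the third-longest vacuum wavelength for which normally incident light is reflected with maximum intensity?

At the upper boundary (n = 1.44 to n = 1.95) the reflected ray undergoes a half-wave phase shift.
At the lower boundary (n = 1.95 to n = 1.85) the reflected ray undergoes no phase shift.
Exactly one π shift → a net half-wave offset.
So the condition for constructive reflection is 2 n t = (m + ½) λ.
λ = 2 n t / (m + ½). The third-longest wavelength is m = 2: λ = 2 × 1.95 × 385 / 2.50 = 601 nm.

601 nm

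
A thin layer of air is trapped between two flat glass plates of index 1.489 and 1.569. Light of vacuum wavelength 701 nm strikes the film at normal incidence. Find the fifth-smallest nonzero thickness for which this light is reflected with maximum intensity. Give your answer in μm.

Top surface (1.489 → 1.0): reflection off a lower-index medium gives no phase shift.
At the lower boundary (n = 1.0 to n = 1.569) the reflected ray undergoes a half-wave phase shift.
Net: one phase inversion between the two reflected rays.
So the condition for constructive reflection is 2 n t = (m + ½) λ.
The fifth-smallest nonzero thickness corresponds to m = 4: t = (m + ½) λ / (2 n) = 4.50 × 701 / (2 × 1.0) = 1577 nm.

1.58 μm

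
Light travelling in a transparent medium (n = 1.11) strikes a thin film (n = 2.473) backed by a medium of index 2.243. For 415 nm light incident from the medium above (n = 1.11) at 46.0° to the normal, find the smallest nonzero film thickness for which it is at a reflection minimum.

At the upper boundary (n = 1.11 to n = 2.473) the reflected ray undergoes a half-wave phase shift.
At the lower boundary (n = 2.473 to n = 2.243) the reflected ray undergoes no phase shift.
Net: one phase inversion between the two reflected rays.
With one net inversion, destructive interference in reflection requires 2 n t cos θ_r = m λ.
Snell's law: 1.11 sin 46.0° = 2.473 sin θ_r → sin θ_r = 0.323, cos θ_r = 0.946.
Minimum nonzero at m = 1: t = λ / (2 n cos θ_r) = 415 / (2 × 2.473 × 0.946) = 88.7 nm.

88.7 nm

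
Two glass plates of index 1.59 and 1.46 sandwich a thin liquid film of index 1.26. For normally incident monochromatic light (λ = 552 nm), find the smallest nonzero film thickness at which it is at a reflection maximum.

110 nm

At the upper boundary (n = 1.59 to n = 1.26) the reflected ray undergoes no phase shift.
Ray reflecting at the bottom interface goes from n = 1.26 toward n = 1.46: a half-wave phase shift.
The two reflections differ by half a wavelength.
For maximum reflection here: 2 n t = (m + ½) λ.
Minimum at m = 0: t = λ / (4 n) = 552 / (4 × 1.26) = 110 nm.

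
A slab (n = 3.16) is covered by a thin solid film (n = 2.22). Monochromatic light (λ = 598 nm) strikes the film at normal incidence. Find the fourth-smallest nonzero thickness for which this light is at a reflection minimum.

471 nm

At the upper boundary (n = 1.0 to n = 2.22) the reflected ray undergoes a half-wave phase shift.
Bottom surface (2.22 → 3.16): reflection off a higher-index medium gives a half-wave phase shift.
The two reflections carry the same phase change, so no net offset.
With no net inversion, destructive interference in reflection requires 2 n t = (m + ½) λ.
The fourth-smallest nonzero thickness corresponds to m = 3: t = (m + ½) λ / (2 n) = 3.50 × 598 / (2 × 2.22) = 471 nm.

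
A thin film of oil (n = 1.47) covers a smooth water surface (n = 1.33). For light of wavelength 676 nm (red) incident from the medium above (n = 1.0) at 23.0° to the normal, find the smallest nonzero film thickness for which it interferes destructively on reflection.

239 nm

Top surface (1.0 → 1.47): reflection off a higher-index medium gives a half-wave phase shift.
Bottom surface (1.47 → 1.33): reflection off a lower-index medium gives no phase shift.
The two reflections differ by half a wavelength.
So the condition for destructive reflection is 2 n t cos θ_r = m λ.
Snell's law: 1.0 sin 23.0° = 1.47 sin θ_r → sin θ_r = 0.266, cos θ_r = 0.964.
Minimum nonzero at m = 1: t = λ / (2 n cos θ_r) = 676 / (2 × 1.47 × 0.964) = 239 nm.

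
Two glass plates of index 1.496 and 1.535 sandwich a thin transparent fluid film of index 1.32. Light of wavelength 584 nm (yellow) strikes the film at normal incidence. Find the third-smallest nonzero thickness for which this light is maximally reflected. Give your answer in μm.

Ray reflecting at the top interface goes from n = 1.496 toward n = 1.32: no phase shift.
At the lower boundary (n = 1.32 to n = 1.535) the reflected ray undergoes a half-wave phase shift.
The two reflections differ by half a wavelength.
With one net inversion, constructive interference in reflection requires 2 n t = (m + ½) λ.
The third-smallest nonzero thickness corresponds to m = 2: t = (m + ½) λ / (2 n) = 2.50 × 584 / (2 × 1.32) = 553 nm.

0.553 μm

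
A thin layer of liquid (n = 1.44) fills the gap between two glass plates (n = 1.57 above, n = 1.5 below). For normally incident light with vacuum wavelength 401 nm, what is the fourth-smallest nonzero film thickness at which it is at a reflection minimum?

At the upper boundary (n = 1.57 to n = 1.44) the reflected ray undergoes no phase shift.
Ray reflecting at the bottom interface goes from n = 1.44 toward n = 1.5: a half-wave phase shift.
Net: one phase inversion between the two reflected rays.
For weak reflection here: 2 n t = m λ.
The fourth-smallest nonzero thickness corresponds to m = 4: t = m λ / (2 n) = 4.00 × 401 / (2 × 1.44) = 557 nm.

557 nm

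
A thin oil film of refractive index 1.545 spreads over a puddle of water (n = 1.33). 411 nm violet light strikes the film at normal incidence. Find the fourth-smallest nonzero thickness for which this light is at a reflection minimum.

532 nm

At the upper boundary (n = 1.0 to n = 1.545) the reflected ray undergoes a half-wave phase shift.
Ray reflecting at the bottom interface goes from n = 1.545 toward n = 1.33: no phase shift.
Net: one phase inversion between the two reflected rays.
For dark reflection here: 2 n t = m λ.
The fourth-smallest nonzero thickness corresponds to m = 4: t = m λ / (2 n) = 4.00 × 411 / (2 × 1.545) = 532 nm.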